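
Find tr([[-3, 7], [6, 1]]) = -2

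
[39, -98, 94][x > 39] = [94]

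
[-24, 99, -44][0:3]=[-24, 99, -44]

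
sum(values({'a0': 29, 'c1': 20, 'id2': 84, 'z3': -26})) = 107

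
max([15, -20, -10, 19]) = 19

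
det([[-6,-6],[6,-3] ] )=54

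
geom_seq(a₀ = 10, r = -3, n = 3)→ a_0 = 10*(-3)^0 = 10
a_1 = 10*(-3)^1 = -30
a_2 = 10*(-3)^2 = 90
= [10, -30, 90]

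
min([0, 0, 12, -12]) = -12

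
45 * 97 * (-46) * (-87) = 17468730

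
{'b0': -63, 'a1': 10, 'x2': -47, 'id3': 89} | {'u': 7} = {'b0': -63, 'a1': 10, 'x2': -47, 'id3': 89, 'u': 7}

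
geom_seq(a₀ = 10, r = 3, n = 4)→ a_0 = 10*3^0 = 10
a_1 = 10*3^1 = 30
a_2 = 10*3^2 = 90
...
= [10, 30, 90, 270]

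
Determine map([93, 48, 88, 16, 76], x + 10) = 93+10=103, 48+10=58, 88+10=98, 16+10=26, 76+10=86
= [103, 58, 98, 26, 86]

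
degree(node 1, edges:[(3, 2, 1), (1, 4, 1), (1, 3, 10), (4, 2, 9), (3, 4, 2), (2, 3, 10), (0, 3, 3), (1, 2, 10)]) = incident: (1,4), (1,3), (1,2)
= 3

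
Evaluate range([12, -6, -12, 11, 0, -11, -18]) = 30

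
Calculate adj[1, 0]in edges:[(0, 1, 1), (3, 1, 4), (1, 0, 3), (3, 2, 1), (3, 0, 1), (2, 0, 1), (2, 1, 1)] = 3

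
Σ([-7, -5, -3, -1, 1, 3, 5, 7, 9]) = 9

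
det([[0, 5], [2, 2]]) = -10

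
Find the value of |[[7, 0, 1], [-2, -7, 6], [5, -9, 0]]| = 431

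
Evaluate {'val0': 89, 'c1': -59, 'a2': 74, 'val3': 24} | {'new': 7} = {'val0': 89, 'c1': -59, 'a2': 74, 'val3': 24, 'new': 7}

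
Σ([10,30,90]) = 10 + 30 + 90
= 130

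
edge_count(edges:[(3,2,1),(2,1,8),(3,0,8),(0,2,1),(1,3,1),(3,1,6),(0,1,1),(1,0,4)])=8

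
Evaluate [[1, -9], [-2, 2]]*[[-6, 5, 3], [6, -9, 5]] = [[-60, 86, -42], [24, -28, 4]]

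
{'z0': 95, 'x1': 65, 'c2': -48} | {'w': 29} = {'z0': 95, 'x1': 65, 'c2': -48, 'w': 29}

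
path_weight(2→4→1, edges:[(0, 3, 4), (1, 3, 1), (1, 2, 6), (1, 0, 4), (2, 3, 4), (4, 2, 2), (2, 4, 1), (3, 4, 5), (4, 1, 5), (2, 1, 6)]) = w(2→4)=1 + w(4→1)=5
= 6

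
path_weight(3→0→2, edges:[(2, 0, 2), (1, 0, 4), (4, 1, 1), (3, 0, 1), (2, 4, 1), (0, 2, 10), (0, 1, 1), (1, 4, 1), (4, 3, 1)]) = 11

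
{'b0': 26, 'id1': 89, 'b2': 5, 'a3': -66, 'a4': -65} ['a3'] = -66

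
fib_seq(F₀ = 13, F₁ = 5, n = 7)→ F_2 = F_1 + F_0 = 18
F_3 = F_2 + F_1 = 23
F_4 = F_3 + F_2 = 41
...
= [13, 5, 18, 23, 41, 64, 105]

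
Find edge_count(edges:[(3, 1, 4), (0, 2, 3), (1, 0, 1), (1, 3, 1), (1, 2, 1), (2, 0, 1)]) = 6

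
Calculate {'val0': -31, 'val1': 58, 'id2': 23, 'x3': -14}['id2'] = 23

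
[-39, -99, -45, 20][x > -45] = keep x where x > -45: -39✓, -99✗, -45✗, 20✓
= [-39, 20]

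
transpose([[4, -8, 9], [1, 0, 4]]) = [[4, 1], [-8, 0], [9, 4]]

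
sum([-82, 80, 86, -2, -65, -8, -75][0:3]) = 84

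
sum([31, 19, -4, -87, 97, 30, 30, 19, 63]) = 198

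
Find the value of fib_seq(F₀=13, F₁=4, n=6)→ F_2 = F_1 + F_0 = 17
F_3 = F_2 + F_1 = 21
F_4 = F_3 + F_2 = 38
...
= [13, 4, 17, 21, 38, 59]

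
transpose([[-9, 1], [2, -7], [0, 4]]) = [[-9, 2, 0], [1, -7, 4]]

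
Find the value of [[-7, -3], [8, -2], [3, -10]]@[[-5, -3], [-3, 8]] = C[0][0] = (-7)*(-5) + (-3)*(-3) = 44
C[0][1] = (-7)*(-3) + (-3)*(8) = -3
C[1][0] = (8)*(-5) + (-2)*(-3) = -34
C[1][1] = (8)*(-3) + (-2)*(8) = -40
C[2][0] = (3)*(-5) + (-10)*(-3) = 15
C[2][1] = (3)*(-3) + (-10)*(8) = -89
= [[44, -3], [-34, -40], [15, -89]]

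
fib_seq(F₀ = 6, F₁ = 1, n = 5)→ [6, 1, 7, 8, 15]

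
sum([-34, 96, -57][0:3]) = 5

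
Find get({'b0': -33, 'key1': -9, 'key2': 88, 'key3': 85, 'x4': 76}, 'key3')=85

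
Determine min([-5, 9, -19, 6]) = -19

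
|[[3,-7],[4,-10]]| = (3)*(-10) - (-7)*(4)
= -2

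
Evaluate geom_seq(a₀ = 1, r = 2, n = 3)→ a_0 = 1*2^0 = 1
a_1 = 1*2^1 = 2
a_2 = 1*2^2 = 4
= [1, 2, 4]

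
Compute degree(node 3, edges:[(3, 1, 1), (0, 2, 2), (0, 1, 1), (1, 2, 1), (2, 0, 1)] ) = 1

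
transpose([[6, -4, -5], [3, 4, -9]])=[[6, 3], [-4, 4], [-5, -9]]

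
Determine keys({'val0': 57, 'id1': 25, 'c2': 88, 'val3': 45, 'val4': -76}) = ['val0', 'id1', 'c2', 'val3', 'val4']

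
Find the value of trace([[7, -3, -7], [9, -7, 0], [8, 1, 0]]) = 0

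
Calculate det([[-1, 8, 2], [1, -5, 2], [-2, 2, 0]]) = -44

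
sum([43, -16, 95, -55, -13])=54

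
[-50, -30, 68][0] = -50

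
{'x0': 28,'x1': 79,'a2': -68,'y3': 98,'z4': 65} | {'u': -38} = {'x0': 28, 'x1': 79, 'a2': -68, 'y3': 98, 'z4': 65, 'u': -38}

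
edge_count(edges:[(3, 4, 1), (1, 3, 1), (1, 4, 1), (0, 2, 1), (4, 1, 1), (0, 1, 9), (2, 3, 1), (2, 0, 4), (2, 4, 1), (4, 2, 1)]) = 10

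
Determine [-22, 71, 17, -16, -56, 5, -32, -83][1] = 71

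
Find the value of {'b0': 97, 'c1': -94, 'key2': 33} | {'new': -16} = {'b0': 97, 'c1': -94, 'key2': 33, 'new': -16}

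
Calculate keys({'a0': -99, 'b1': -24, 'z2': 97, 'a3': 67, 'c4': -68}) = ['a0', 'b1', 'z2', 'a3', 'c4']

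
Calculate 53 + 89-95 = 47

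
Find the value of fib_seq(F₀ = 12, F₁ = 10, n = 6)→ [12, 10, 22, 32, 54, 86]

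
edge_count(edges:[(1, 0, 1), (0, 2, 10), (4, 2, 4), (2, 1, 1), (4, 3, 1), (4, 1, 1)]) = 6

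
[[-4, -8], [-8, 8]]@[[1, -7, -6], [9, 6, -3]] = C[0][0] = (-4)*(1) + (-8)*(9) = -76
C[0][1] = (-4)*(-7) + (-8)*(6) = -20
C[0][2] = (-4)*(-6) + (-8)*(-3) = 48
C[1][0] = (-8)*(1) + (8)*(9) = 64
C[1][1] = (-8)*(-7) + (8)*(6) = 104
C[1][2] = (-8)*(-6) + (8)*(-3) = 24
= [[-76, -20, 48], [64, 104, 24]]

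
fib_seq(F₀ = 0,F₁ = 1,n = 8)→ F_2 = F_1 + F_0 = 1
F_3 = F_2 + F_1 = 2
F_4 = F_3 + F_2 = 3
...
= [0, 1, 1, 2, 3, 5, 8, 13]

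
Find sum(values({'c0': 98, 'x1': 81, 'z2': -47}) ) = 132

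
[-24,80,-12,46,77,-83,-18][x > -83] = [-24, 80, -12, 46, 77, -18]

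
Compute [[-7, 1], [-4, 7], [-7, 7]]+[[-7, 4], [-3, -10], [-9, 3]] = [[-14, 5], [-7, -3], [-16, 10]]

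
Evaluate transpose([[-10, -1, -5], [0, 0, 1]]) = [[-10, 0], [-1, 0], [-5, 1]]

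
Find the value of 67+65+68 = 200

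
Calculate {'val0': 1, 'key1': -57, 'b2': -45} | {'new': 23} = {'val0': 1, 'key1': -57, 'b2': -45, 'new': 23}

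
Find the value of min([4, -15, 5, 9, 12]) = -15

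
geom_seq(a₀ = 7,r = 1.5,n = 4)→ a_0 = 7*1.5^0 = 7.0
a_1 = 7*1.5^1 = 10.5
a_2 = 7*1.5^2 = 15.75
...
= [7.0, 10.5, 15.75, 23.625]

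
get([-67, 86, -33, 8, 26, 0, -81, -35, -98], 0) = -67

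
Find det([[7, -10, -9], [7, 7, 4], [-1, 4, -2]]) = (1)*(7)*det([[7, 4], [4, -2]]) + (-1)*(-10)*det([[7, 4], [-1, -2]]) + (1)*(-9)*det([[7, 7], [-1, 4]])
= -210 + -100 + -315
= -625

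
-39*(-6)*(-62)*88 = -1276704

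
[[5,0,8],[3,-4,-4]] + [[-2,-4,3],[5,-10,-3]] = [[3, -4, 11], [8, -14, -7]]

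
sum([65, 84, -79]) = 70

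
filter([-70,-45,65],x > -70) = [-45, 65]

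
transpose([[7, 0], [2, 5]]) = [[7, 2], [0, 5]]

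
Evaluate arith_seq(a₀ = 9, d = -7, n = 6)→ a_0 = 9 + 0*-7 = 9
a_1 = 9 + 1*-7 = 2
a_2 = 9 + 2*-7 = -5
...
= [9, 2, -5, -12, -19, -26]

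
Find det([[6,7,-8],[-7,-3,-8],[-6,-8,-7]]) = -569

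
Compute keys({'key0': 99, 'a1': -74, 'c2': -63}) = ['key0', 'a1', 'c2']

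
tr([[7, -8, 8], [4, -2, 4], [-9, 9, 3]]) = diagonal: 7 + (-2) + 3
= 8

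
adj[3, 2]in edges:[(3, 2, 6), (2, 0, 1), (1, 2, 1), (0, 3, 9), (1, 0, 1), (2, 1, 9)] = 6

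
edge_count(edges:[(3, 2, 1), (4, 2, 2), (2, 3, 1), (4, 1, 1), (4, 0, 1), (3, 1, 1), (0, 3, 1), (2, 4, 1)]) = 8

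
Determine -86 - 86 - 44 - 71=-287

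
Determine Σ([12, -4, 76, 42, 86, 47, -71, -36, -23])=12 + (-4) + 76 + 42 + 86 + 47 + (-71) + (-36) + (-23)
= 129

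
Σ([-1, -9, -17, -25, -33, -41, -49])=(-1) + (-9) + (-17) + (-25) + (-33) + (-41) + (-49)
= -175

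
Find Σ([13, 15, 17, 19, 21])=13 + 15 + 17 + 19 + 21
= 85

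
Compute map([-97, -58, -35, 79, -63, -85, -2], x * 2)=-97*2=-194, -58*2=-116, -35*2=-70, 79*2=158, -63*2=-126, -85*2=-170, -2*2=-4
= [-194, -116, -70, 158, -126, -170, -4]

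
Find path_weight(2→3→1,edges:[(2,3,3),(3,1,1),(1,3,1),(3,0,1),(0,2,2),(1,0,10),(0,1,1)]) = w(2→3)=3 + w(3→1)=1
= 4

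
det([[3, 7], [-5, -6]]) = (3)*(-6) - (7)*(-5)
= 17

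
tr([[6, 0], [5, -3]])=3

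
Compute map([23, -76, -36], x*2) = [46, -152, -72]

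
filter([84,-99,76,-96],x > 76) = keep x where x > 76: 84✓, -99✗, 76✗, -96✗
= [84]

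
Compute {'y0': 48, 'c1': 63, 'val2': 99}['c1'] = 63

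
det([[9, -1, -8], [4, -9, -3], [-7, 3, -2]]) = 622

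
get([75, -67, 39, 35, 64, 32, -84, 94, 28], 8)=28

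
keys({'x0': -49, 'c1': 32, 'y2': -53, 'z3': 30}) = ['x0', 'c1', 'y2', 'z3']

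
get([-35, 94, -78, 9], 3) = 9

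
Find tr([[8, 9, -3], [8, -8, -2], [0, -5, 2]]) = diagonal: 8 + (-8) + 2
= 2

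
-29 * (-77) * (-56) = -125048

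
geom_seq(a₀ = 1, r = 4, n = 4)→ a_0 = 1*4^0 = 1
a_1 = 1*4^1 = 4
a_2 = 1*4^2 = 16
...
= [1, 4, 16, 64]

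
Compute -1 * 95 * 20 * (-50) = 95000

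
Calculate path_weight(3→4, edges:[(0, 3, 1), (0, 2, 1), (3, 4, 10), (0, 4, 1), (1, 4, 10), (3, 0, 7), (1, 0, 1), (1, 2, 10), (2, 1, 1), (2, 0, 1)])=w(3→4)=10
= 10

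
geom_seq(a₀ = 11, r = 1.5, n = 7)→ a_0 = 11*1.5^0 = 11.0
a_1 = 11*1.5^1 = 16.5
a_2 = 11*1.5^2 = 24.75
...
= [11.0, 16.5, 24.75, 37.125, 55.6875, 83.53125, 125.296875]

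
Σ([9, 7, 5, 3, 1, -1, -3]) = 9 + 7 + 5 + 3 + 1 + (-1) + (-3)
= 21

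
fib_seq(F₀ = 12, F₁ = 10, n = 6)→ [12, 10, 22, 32, 54, 86]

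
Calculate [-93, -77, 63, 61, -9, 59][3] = 61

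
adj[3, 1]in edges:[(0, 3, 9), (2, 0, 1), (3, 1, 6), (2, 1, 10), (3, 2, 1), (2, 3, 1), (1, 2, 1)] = 6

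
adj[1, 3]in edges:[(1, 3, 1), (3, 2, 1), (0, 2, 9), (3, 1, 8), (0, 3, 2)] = 1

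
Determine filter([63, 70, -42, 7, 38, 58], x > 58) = keep x where x > 58: 63✓, 70✓, -42✗, 7✗, 38✗, 58✗
= [63, 70]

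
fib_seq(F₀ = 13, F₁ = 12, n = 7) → F_2 = F_1 + F_0 = 25
F_3 = F_2 + F_1 = 37
F_4 = F_3 + F_2 = 62
...
= [13, 12, 25, 37, 62, 99, 161]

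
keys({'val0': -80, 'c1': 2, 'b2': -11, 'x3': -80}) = ['val0', 'c1', 'b2', 'x3']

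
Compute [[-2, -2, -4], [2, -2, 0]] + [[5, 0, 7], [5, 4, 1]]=[[3, -2, 3], [7, 2, 1]]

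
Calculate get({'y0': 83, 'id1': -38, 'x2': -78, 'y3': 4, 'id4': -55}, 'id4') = -55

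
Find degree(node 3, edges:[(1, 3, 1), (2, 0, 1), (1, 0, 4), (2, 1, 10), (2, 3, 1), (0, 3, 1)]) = 3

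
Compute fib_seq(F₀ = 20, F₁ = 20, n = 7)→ F_2 = F_1 + F_0 = 40
F_3 = F_2 + F_1 = 60
F_4 = F_3 + F_2 = 100
...
= [20, 20, 40, 60, 100, 160, 260]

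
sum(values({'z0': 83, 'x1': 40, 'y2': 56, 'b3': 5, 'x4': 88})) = 83 + 40 + 56 + 5 + 88
= 272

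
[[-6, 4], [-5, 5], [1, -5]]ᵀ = [[-6, -5, 1], [4, 5, -5]]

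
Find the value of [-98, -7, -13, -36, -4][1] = -7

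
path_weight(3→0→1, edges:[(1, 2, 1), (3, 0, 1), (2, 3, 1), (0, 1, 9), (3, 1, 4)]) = 10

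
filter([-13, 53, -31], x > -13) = [53]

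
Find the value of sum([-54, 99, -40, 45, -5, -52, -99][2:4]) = slice → [-40, 45]
(-40) + 45
= 5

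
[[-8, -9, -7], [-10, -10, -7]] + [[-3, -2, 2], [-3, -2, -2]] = [[-11, -11, -5], [-13, -12, -9]]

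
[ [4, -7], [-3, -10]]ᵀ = [[4, -3], [-7, -10]]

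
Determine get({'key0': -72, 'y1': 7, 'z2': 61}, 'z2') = 61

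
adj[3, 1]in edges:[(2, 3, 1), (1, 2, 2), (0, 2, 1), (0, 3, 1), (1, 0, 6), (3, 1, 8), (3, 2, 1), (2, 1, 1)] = 8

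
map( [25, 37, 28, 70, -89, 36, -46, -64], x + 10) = 25+10=35, 37+10=47, 28+10=38, 70+10=80, -89+10=-79, 36+10=46, -46+10=-36, -64+10=-54
= [35, 47, 38, 80, -79, 46, -36, -54]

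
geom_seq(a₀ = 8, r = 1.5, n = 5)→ [8.0, 12.0, 18.0, 27.0, 40.5]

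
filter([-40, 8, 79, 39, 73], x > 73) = [79]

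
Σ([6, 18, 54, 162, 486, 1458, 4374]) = 6 + 18 + 54 + 162 + 486 + 1458 + 4374
= 6558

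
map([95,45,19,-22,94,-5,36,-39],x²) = [9025, 2025, 361, 484, 8836, 25, 1296, 1521]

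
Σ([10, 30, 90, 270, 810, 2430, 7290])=10930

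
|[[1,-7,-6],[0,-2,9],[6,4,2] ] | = -490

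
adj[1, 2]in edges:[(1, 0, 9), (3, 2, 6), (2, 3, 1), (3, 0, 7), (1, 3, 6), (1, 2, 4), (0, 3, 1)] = 4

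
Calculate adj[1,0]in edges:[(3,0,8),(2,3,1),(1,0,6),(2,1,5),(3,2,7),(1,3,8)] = 6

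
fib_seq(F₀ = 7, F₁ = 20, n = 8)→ [7, 20, 27, 47, 74, 121, 195, 316]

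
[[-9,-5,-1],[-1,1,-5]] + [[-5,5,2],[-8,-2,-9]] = [[-14, 0, 1], [-9, -1, -14]]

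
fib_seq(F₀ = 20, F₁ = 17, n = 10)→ F_2 = F_1 + F_0 = 37
F_3 = F_2 + F_1 = 54
F_4 = F_3 + F_2 = 91
...
= [20, 17, 37, 54, 91, 145, 236, 381, 617, 998]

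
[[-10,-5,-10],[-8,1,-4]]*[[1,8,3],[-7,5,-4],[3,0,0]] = [[-5, -105, -10], [-27, -59, -28]]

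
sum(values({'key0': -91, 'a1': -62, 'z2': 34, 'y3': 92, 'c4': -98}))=(-91) + (-62) + 34 + 92 + (-98)
= -125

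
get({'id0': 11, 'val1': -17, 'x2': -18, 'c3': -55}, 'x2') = -18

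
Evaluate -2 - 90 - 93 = -185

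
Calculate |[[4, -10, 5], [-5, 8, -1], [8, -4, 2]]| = (1)*(4)*det([[8, -1], [-4, 2]]) + (-1)*(-10)*det([[-5, -1], [8, 2]]) + (1)*(5)*det([[-5, 8], [8, -4]])
= 48 + -20 + -220
= -192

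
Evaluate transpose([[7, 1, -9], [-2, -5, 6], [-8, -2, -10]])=[[7, -2, -8], [1, -5, -2], [-9, 6, -10]]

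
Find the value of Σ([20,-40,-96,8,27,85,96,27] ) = 20 + (-40) + (-96) + 8 + 27 + 85 + 96 + 27
= 127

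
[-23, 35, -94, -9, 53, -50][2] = -94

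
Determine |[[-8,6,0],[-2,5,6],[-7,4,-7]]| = (1)*(-8)*det([[5, 6], [4, -7]]) + (-1)*(6)*det([[-2, 6], [-7, -7]]) + (1)*(0)*det([[-2, 5], [-7, 4]])
= 472 + -336 + 0
= 136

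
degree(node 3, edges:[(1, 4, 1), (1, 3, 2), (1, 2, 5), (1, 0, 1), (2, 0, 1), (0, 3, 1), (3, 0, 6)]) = 3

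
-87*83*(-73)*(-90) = -47441970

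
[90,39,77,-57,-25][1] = 39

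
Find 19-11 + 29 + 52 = 89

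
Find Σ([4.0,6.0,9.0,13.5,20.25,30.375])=83.125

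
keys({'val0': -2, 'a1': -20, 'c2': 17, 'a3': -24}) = ['val0', 'a1', 'c2', 'a3']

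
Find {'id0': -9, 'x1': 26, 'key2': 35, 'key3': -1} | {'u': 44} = {'id0': -9, 'x1': 26, 'key2': 35, 'key3': -1, 'u': 44}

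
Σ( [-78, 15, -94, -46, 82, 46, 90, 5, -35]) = (-78) + 15 + (-94) + (-46) + 82 + 46 + 90 + 5 + (-35)
= -15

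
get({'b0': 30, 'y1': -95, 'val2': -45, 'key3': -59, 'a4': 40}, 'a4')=40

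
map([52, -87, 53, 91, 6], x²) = [2704, 7569, 2809, 8281, 36]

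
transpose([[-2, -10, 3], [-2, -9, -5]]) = [[-2, -2], [-10, -9], [3, -5]]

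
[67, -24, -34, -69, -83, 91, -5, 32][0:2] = [67, -24]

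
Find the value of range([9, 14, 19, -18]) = 37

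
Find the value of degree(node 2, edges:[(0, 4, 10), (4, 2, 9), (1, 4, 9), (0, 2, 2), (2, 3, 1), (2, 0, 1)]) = 4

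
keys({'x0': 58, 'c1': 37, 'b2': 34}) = ['x0', 'c1', 'b2']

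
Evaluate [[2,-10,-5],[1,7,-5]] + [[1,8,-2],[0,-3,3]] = [[3, -2, -7], [1, 4, -2]]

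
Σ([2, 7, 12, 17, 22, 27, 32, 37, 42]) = 198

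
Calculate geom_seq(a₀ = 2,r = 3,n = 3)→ [2, 6, 18]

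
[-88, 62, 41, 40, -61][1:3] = [62, 41]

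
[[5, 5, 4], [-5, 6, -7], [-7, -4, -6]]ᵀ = [[5, -5, -7], [5, 6, -4], [4, -7, -6]]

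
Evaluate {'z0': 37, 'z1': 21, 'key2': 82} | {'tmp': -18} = {'z0': 37, 'z1': 21, 'key2': 82, 'tmp': -18}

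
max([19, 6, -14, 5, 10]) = 19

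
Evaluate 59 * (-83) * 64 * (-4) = 1253632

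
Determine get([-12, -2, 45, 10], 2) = 45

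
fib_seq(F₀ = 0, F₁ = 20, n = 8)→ F_2 = F_1 + F_0 = 20
F_3 = F_2 + F_1 = 40
F_4 = F_3 + F_2 = 60
...
= [0, 20, 20, 40, 60, 100, 160, 260]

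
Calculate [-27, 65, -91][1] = 65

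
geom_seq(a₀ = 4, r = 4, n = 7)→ [4, 16, 64, 256, 1024, 4096, 16384]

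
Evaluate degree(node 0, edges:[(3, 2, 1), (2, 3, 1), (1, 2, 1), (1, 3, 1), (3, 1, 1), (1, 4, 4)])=incident: none
= 0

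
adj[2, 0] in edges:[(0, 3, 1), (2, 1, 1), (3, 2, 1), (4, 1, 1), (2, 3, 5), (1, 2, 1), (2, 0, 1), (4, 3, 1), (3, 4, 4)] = 1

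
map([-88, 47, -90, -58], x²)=[7744, 2209, 8100, 3364]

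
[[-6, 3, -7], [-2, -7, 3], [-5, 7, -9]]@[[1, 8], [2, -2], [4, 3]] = [[-28, -75], [-4, 7], [-27, -81]]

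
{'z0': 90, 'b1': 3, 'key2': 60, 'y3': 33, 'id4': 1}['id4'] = 1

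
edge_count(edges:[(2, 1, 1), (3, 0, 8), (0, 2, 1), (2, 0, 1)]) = 4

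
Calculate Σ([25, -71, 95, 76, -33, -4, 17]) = 25 + (-71) + 95 + 76 + (-33) + (-4) + 17
= 105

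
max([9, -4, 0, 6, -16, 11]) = 11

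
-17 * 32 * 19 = -10336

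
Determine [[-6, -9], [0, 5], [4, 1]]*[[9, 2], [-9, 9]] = C[0][0] = (-6)*(9) + (-9)*(-9) = 27
C[0][1] = (-6)*(2) + (-9)*(9) = -93
C[1][0] = (0)*(9) + (5)*(-9) = -45
C[1][1] = (0)*(2) + (5)*(9) = 45
C[2][0] = (4)*(9) + (1)*(-9) = 27
C[2][1] = (4)*(2) + (1)*(9) = 17
= [[27, -93], [-45, 45], [27, 17]]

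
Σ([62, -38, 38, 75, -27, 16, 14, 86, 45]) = 271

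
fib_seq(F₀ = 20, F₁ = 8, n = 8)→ F_2 = F_1 + F_0 = 28
F_3 = F_2 + F_1 = 36
F_4 = F_3 + F_2 = 64
...
= [20, 8, 28, 36, 64, 100, 164, 264]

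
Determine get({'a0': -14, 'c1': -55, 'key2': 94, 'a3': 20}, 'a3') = 20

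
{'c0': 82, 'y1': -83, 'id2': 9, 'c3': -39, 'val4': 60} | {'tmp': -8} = {'c0': 82, 'y1': -83, 'id2': 9, 'c3': -39, 'val4': 60, 'tmp': -8}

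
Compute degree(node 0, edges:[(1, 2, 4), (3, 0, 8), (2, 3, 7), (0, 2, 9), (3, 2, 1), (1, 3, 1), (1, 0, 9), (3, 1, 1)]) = 3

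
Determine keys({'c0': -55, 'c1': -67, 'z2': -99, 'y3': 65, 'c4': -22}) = ['c0', 'c1', 'z2', 'y3', 'c4']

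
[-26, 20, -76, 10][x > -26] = keep x where x > -26: -26✗, 20✓, -76✗, 10✓
= [20, 10]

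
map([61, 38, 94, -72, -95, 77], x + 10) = [71, 48, 104, -62, -85, 87]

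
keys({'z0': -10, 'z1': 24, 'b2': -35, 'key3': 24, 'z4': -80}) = ['z0', 'z1', 'b2', 'key3', 'z4']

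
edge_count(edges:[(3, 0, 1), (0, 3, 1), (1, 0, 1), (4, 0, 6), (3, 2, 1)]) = 5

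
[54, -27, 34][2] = 34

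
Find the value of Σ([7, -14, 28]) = 7 + -14 + 28
= 21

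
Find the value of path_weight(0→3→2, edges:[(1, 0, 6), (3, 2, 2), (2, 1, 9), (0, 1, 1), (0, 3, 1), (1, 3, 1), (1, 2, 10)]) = w(0→3)=1 + w(3→2)=2
= 3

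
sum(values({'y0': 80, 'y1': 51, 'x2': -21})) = 80 + 51 + (-21)
= 110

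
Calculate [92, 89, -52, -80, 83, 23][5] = 23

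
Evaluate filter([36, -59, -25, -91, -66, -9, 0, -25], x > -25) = [36, -9, 0]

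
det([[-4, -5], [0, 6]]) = (-4)*(6) - (-5)*(0)
= -24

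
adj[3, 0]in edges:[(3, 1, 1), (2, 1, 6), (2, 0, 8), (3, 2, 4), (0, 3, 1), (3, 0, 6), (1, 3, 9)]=6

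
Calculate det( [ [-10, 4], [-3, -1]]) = (-10)*(-1) - (4)*(-3)
= 22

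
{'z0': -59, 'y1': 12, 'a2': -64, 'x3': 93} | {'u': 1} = {'z0': -59, 'y1': 12, 'a2': -64, 'x3': 93, 'u': 1}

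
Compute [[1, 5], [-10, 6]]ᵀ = [[1, -10], [5, 6]]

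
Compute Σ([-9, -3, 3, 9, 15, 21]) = 36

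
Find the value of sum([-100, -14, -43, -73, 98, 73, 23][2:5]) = -18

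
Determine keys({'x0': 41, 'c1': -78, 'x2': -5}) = ['x0', 'c1', 'x2']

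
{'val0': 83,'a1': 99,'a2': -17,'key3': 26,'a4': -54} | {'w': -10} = {'val0': 83, 'a1': 99, 'a2': -17, 'key3': 26, 'a4': -54, 'w': -10}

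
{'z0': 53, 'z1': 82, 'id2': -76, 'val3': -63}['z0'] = 53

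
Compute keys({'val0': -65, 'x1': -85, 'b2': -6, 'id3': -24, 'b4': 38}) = ['val0', 'x1', 'b2', 'id3', 'b4']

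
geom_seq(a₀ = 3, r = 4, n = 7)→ [3, 12, 48, 192, 768, 3072, 12288]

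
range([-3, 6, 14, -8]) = 22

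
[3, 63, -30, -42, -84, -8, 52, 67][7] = 67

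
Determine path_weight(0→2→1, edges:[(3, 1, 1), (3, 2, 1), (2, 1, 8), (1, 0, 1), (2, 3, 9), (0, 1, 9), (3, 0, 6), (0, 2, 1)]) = 9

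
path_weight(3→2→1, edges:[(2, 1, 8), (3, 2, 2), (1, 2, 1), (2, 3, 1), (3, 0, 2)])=10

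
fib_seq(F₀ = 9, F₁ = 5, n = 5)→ F_2 = F_1 + F_0 = 14
F_3 = F_2 + F_1 = 19
F_4 = F_3 + F_2 = 33
= [9, 5, 14, 19, 33]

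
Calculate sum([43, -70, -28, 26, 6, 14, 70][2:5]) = slice → [-28, 26, 6]
(-28) + 26 + 6
= 4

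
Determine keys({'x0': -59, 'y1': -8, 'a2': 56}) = ['x0', 'y1', 'a2']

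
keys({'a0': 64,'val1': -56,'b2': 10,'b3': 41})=['a0', 'val1', 'b2', 'b3']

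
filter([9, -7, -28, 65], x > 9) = [65]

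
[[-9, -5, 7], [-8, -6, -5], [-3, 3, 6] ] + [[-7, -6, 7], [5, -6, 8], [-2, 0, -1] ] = [[-16, -11, 14], [-3, -12, 3], [-5, 3, 5]]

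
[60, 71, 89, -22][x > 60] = [71, 89]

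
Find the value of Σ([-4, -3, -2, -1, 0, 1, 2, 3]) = -4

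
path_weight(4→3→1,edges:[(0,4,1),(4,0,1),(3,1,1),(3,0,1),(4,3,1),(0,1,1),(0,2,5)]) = w(4→3)=1 + w(3→1)=1
= 2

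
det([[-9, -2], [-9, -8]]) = (-9)*(-8) - (-2)*(-9)
= 54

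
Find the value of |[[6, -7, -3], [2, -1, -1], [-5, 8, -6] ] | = -68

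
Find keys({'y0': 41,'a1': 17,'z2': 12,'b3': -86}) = ['y0', 'a1', 'z2', 'b3']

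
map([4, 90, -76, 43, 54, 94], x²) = (4)²=16, (90)²=8100, (-76)²=5776, (43)²=1849, (54)²=2916, (94)²=8836
= [16, 8100, 5776, 1849, 2916, 8836]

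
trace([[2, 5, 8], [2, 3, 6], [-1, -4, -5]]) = diagonal: 2 + 3 + (-5)
= 0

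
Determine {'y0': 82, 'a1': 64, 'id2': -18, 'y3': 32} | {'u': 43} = {'y0': 82, 'a1': 64, 'id2': -18, 'y3': 32, 'u': 43}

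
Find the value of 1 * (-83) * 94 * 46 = -358892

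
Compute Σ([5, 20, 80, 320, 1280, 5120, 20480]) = 27305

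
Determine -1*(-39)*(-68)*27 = -71604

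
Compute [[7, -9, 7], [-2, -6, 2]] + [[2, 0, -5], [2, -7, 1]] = [[9, -9, 2], [0, -13, 3]]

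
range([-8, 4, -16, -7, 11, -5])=27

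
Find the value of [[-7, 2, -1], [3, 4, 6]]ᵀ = [[-7, 3], [2, 4], [-1, 6]]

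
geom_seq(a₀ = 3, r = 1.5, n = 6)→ a_0 = 3*1.5^0 = 3.0
a_1 = 3*1.5^1 = 4.5
a_2 = 3*1.5^2 = 6.75
...
= [3.0, 4.5, 6.75, 10.125, 15.1875, 22.78125]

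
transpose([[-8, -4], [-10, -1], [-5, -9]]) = [[-8, -10, -5], [-4, -1, -9]]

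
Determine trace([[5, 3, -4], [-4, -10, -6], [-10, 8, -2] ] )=diagonal: 5 + (-10) + (-2)
= -7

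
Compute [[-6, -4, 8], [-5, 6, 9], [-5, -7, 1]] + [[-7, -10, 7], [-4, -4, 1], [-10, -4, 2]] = [[-13, -14, 15], [-9, 2, 10], [-15, -11, 3]]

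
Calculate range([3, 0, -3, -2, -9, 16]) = 25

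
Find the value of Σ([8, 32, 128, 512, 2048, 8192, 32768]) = 43688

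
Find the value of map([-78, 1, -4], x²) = [6084, 1, 16]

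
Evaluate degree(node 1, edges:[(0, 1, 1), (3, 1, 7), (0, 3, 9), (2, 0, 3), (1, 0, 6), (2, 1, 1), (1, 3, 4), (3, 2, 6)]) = incident: (0,1), (3,1), (1,0), (2,1), (1,3)
= 5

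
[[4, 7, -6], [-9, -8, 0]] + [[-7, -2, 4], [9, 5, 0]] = [[-3, 5, -2], [0, -3, 0]]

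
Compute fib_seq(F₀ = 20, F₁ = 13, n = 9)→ F_2 = F_1 + F_0 = 33
F_3 = F_2 + F_1 = 46
F_4 = F_3 + F_2 = 79
...
= [20, 13, 33, 46, 79, 125, 204, 329, 533]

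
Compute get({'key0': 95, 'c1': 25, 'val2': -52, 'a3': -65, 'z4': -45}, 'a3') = -65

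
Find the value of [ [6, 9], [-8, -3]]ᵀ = [[6, -8], [9, -3]]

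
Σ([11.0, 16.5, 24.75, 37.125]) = 11.0 + 16.5 + 24.75 + 37.125
= 89.375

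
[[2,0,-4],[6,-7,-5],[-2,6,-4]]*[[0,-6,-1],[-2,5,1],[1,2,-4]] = [[-4, -20, 14], [9, -81, 7], [-16, 34, 24]]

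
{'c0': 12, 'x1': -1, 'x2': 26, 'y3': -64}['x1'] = -1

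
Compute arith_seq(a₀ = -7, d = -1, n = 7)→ [-7, -8, -9, -10, -11, -12, -13]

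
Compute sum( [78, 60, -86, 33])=85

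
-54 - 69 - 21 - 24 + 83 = -85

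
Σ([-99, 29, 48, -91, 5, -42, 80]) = -70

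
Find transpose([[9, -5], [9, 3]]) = [[9, 9], [-5, 3]]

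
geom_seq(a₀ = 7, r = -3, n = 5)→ [7, -21, 63, -189, 567]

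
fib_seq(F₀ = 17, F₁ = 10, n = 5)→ [17, 10, 27, 37, 64]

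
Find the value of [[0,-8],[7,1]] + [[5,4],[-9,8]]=[[5, -4], [-2, 9]]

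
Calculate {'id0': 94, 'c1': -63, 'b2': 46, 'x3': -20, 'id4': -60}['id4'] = -60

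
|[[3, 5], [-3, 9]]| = (3)*(9) - (5)*(-3)
= 42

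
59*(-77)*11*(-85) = 4247705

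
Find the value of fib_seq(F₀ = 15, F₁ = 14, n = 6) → [15, 14, 29, 43, 72, 115]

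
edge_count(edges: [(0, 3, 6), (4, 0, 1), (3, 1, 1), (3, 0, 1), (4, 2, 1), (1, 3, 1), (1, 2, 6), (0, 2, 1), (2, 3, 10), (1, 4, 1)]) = 10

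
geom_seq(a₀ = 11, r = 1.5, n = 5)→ a_0 = 11*1.5^0 = 11.0
a_1 = 11*1.5^1 = 16.5
a_2 = 11*1.5^2 = 24.75
...
= [11.0, 16.5, 24.75, 37.125, 55.6875]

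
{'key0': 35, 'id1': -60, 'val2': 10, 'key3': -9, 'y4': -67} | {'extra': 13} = {'key0': 35, 'id1': -60, 'val2': 10, 'key3': -9, 'y4': -67, 'extra': 13}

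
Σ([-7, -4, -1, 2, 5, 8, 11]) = 14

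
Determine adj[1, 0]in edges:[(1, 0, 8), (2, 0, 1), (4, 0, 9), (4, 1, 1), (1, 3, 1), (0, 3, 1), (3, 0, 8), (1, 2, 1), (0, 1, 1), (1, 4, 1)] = 8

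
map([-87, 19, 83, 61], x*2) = -87*2=-174, 19*2=38, 83*2=166, 61*2=122
= [-174, 38, 166, 122]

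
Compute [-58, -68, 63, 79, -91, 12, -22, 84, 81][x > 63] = [79, 84, 81]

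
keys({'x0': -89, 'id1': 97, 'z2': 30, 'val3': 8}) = ['x0', 'id1', 'z2', 'val3']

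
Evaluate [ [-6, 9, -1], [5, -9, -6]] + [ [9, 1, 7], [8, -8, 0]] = [[3, 10, 6], [13, -17, -6]]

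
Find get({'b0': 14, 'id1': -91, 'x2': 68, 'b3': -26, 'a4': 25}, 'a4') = 25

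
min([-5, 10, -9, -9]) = -9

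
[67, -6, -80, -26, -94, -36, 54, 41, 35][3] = -26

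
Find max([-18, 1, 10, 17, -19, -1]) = 17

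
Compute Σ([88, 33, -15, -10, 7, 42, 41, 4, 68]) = 258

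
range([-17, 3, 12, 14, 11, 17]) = 34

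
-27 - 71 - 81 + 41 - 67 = -205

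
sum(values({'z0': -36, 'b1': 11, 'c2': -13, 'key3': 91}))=53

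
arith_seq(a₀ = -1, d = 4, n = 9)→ a_0 = -1 + 0*4 = -1
a_1 = -1 + 1*4 = 3
a_2 = -1 + 2*4 = 7
...
= [-1, 3, 7, 11, 15, 19, 23, 27, 31]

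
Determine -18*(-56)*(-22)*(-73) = 1618848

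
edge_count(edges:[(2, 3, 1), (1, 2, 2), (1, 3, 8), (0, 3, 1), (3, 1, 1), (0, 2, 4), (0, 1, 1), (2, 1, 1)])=8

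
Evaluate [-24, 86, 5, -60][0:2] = [-24, 86]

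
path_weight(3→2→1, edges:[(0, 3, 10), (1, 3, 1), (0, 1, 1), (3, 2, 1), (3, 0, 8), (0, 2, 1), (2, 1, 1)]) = 2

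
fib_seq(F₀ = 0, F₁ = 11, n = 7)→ [0, 11, 11, 22, 33, 55, 88]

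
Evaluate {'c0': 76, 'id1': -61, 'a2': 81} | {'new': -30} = {'c0': 76, 'id1': -61, 'a2': 81, 'new': -30}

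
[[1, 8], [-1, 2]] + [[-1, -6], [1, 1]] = [[0, 2], [0, 3]]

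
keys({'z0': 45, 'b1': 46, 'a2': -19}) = ['z0', 'b1', 'a2']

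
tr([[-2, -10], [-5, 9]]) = 7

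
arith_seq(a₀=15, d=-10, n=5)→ a_0 = 15 + 0*-10 = 15
a_1 = 15 + 1*-10 = 5
a_2 = 15 + 2*-10 = -5
...
= [15, 5, -5, -15, -25]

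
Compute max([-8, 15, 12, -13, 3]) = 15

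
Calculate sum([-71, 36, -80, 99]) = (-71) + 36 + (-80) + 99
= -16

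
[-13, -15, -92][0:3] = [-13, -15, -92]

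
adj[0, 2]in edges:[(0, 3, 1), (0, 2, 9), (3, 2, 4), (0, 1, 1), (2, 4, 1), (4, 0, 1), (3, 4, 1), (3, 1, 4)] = 9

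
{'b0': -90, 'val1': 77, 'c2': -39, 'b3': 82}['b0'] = -90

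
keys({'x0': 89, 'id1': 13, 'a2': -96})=['x0', 'id1', 'a2']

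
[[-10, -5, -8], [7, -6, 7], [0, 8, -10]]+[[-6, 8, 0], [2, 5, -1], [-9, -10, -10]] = [[-16, 3, -8], [9, -1, 6], [-9, -2, -20]]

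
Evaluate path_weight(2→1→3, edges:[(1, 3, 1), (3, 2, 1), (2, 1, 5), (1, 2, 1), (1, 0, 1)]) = 6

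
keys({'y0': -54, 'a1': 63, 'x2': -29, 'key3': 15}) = ['y0', 'a1', 'x2', 'key3']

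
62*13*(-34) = -27404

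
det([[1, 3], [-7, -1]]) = (1)*(-1) - (3)*(-7)
= 20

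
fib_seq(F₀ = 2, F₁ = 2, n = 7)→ [2, 2, 4, 6, 10, 16, 26]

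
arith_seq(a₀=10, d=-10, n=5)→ a_0 = 10 + 0*-10 = 10
a_1 = 10 + 1*-10 = 0
a_2 = 10 + 2*-10 = -10
...
= [10, 0, -10, -20, -30]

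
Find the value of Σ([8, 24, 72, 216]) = 320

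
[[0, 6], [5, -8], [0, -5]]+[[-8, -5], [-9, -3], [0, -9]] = [[-8, 1], [-4, -11], [0, -14]]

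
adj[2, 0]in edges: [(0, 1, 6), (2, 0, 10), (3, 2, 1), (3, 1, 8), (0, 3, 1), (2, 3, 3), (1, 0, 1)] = 10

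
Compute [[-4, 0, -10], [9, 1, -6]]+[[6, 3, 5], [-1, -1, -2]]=[[2, 3, -5], [8, 0, -8]]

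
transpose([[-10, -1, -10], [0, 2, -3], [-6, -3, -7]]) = [[-10, 0, -6], [-1, 2, -3], [-10, -3, -7]]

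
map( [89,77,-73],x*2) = [178, 154, -146]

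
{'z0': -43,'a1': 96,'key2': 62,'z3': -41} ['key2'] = 62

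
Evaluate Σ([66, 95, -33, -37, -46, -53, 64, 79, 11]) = 146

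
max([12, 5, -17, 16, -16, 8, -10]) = 16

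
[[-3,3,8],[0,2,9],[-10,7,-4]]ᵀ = [[-3, 0, -10], [3, 2, 7], [8, 9, -4]]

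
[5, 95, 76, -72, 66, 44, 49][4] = 66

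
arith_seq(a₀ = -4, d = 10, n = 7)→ [-4, 6, 16, 26, 36, 46, 56]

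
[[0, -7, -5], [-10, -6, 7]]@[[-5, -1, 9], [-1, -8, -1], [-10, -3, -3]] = [[57, 71, 22], [-14, 37, -105]]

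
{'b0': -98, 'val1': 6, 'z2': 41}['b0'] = -98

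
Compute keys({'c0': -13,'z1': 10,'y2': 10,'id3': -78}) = ['c0', 'z1', 'y2', 'id3']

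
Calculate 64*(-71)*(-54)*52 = 12759552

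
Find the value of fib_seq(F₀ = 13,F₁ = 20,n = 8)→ F_2 = F_1 + F_0 = 33
F_3 = F_2 + F_1 = 53
F_4 = F_3 + F_2 = 86
...
= [13, 20, 33, 53, 86, 139, 225, 364]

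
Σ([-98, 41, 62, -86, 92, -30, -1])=-20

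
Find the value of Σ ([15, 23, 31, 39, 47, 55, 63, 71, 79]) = 15 + 23 + 31 + 39 + 47 + 55 + 63 + 71 + 79
= 423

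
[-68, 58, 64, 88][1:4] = [58, 64, 88]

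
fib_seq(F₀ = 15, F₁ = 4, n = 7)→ [15, 4, 19, 23, 42, 65, 107]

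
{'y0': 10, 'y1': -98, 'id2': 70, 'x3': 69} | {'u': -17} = {'y0': 10, 'y1': -98, 'id2': 70, 'x3': 69, 'u': -17}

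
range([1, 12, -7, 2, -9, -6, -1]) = 21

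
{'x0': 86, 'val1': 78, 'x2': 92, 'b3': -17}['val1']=78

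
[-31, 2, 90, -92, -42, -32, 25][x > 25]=[90]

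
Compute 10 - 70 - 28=-88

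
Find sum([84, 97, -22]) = 159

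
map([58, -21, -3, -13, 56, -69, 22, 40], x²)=[3364, 441, 9, 169, 3136, 4761, 484, 1600]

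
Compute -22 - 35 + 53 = -4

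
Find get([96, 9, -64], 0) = 96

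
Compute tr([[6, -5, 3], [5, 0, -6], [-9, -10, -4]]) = 2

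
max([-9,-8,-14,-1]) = -1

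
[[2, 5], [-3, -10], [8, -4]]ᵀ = [[2, -3, 8], [5, -10, -4]]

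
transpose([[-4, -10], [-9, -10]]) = [[-4, -9], [-10, -10]]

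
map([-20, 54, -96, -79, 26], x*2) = -20*2=-40, 54*2=108, -96*2=-192, -79*2=-158, 26*2=52
= [-40, 108, -192, -158, 52]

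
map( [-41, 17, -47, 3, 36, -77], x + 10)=[-31, 27, -37, 13, 46, -67]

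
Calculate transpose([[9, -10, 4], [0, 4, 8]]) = [[9, 0], [-10, 4], [4, 8]]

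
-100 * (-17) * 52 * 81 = 7160400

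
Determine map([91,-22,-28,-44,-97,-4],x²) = [8281, 484, 784, 1936, 9409, 16]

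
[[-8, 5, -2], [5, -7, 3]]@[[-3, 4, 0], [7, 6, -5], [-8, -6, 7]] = [[75, 10, -39], [-88, -40, 56]]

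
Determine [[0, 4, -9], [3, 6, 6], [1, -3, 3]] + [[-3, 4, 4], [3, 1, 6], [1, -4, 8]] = [[-3, 8, -5], [6, 7, 12], [2, -7, 11]]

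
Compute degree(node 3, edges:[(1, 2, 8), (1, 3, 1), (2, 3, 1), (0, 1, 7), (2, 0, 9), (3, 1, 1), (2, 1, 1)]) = 3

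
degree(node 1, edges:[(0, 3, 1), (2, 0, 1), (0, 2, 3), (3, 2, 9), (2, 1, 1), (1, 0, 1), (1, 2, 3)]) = incident: (2,1), (1,0), (1,2)
= 3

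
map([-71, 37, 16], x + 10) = [-61, 47, 26]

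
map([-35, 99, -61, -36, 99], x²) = [1225, 9801, 3721, 1296, 9801]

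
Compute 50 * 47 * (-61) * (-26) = 3727100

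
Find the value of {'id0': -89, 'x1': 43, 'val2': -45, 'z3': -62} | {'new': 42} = {'id0': -89, 'x1': 43, 'val2': -45, 'z3': -62, 'new': 42}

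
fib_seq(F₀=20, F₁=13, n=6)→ [20, 13, 33, 46, 79, 125]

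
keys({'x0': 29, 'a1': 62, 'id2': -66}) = ['x0', 'a1', 'id2']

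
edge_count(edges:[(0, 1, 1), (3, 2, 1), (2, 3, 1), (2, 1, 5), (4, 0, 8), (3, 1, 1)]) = 6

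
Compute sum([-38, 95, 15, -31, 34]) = (-38) + 95 + 15 + (-31) + 34
= 75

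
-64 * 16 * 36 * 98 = -3612672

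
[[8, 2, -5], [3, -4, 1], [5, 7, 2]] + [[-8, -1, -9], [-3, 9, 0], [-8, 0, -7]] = [[0, 1, -14], [0, 5, 1], [-3, 7, -5]]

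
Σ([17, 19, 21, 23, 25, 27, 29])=161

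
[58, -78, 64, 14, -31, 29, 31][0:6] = [58, -78, 64, 14, -31, 29]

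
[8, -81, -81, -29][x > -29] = keep x where x > -29: 8✓, -81✗, -81✗, -29✗
= [8]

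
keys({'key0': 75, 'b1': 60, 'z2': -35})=['key0', 'b1', 'z2']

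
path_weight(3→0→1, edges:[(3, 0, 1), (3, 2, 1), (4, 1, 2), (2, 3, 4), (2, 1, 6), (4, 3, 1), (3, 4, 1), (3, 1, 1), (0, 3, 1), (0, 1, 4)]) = w(3→0)=1 + w(0→1)=4
= 5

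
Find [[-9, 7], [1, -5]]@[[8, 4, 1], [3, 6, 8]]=[[-51, 6, 47], [-7, -26, -39]]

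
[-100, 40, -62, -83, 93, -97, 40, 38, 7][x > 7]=keep x where x > 7: -100✗, 40✓, -62✗, -83✗, 93✓, -97✗, 40✓, 38✓, 7✗
= [40, 93, 40, 38]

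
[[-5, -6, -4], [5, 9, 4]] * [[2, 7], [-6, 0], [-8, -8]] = C[0][0] = (-5)*(2) + (-6)*(-6) + (-4)*(-8) = 58
C[0][1] = (-5)*(7) + (-6)*(0) + (-4)*(-8) = -3
C[1][0] = (5)*(2) + (9)*(-6) + (4)*(-8) = -76
C[1][1] = (5)*(7) + (9)*(0) + (4)*(-8) = 3
= [[58, -3], [-76, 3]]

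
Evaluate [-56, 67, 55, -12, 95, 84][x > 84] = keep x where x > 84: -56✗, 67✗, 55✗, -12✗, 95✓, 84✗
= [95]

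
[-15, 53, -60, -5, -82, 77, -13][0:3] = [-15, 53, -60]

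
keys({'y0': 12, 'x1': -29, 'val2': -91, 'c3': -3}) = ['y0', 'x1', 'val2', 'c3']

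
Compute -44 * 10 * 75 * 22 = -726000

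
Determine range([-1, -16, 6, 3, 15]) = 31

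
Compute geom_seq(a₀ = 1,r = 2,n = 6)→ [1, 2, 4, 8, 16, 32]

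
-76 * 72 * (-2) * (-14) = -153216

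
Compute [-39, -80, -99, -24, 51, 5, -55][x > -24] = keep x where x > -24: -39✗, -80✗, -99✗, -24✗, 51✓, 5✓, -55✗
= [51, 5]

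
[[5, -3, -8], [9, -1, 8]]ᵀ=[[5, 9], [-3, -1], [-8, 8]]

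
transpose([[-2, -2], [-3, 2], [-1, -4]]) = [[-2, -3, -1], [-2, 2, -4]]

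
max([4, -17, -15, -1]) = 4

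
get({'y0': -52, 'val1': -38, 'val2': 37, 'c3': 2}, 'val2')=37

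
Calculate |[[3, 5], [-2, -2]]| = 4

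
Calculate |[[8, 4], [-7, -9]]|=(8)*(-9) - (4)*(-7)
= -44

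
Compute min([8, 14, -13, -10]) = -13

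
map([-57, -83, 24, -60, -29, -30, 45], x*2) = [-114, -166, 48, -120, -58, -60, 90]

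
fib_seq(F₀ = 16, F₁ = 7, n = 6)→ [16, 7, 23, 30, 53, 83]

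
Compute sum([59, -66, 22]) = 15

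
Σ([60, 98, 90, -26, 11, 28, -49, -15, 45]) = 242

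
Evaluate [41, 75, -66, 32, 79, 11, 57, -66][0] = 41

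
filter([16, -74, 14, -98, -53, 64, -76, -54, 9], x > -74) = [16, 14, -53, 64, -54, 9]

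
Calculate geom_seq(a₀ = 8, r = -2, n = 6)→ a_0 = 8*(-2)^0 = 8
a_1 = 8*(-2)^1 = -16
a_2 = 8*(-2)^2 = 32
...
= [8, -16, 32, -64, 128, -256]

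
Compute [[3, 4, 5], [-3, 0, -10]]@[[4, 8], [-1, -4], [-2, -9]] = [[-2, -37], [8, 66]]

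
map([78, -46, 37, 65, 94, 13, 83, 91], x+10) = 78+10=88, -46+10=-36, 37+10=47, 65+10=75, 94+10=104, 13+10=23, 83+10=93, 91+10=101
= [88, -36, 47, 75, 104, 23, 93, 101]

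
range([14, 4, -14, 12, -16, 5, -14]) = 30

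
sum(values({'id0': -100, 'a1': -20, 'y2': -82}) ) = (-100) + (-20) + (-82)
= -202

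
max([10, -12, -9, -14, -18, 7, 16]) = 16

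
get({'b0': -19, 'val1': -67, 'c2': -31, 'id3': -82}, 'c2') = -31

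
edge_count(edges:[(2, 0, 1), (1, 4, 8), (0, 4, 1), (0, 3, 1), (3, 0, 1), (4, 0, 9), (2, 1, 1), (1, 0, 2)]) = 8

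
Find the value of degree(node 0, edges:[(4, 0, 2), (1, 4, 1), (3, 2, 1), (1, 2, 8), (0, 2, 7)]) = incident: (4,0), (0,2)
= 2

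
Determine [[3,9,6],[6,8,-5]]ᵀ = [[3, 6], [9, 8], [6, -5]]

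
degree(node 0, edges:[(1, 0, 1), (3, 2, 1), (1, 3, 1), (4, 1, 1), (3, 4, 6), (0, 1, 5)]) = incident: (1,0), (0,1)
= 2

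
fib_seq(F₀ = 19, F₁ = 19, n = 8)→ F_2 = F_1 + F_0 = 38
F_3 = F_2 + F_1 = 57
F_4 = F_3 + F_2 = 95
...
= [19, 19, 38, 57, 95, 152, 247, 399]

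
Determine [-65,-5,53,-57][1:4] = [-5, 53, -57]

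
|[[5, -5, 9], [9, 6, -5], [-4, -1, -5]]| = -365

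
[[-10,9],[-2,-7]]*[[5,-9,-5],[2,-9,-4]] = [[-32, 9, 14], [-24, 81, 38]]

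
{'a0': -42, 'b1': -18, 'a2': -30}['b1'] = -18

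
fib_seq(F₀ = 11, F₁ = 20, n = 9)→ F_2 = F_1 + F_0 = 31
F_3 = F_2 + F_1 = 51
F_4 = F_3 + F_2 = 82
...
= [11, 20, 31, 51, 82, 133, 215, 348, 563]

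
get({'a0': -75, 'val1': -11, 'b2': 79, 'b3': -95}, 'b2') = 79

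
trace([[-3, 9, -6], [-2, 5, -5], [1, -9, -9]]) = -7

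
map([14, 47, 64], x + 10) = 14+10=24, 47+10=57, 64+10=74
= [24, 57, 74]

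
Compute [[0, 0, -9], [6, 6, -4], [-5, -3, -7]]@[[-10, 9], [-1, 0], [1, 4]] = [[-9, -36], [-70, 38], [46, -73]]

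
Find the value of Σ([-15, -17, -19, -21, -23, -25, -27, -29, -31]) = (-15) + (-17) + (-19) + (-21) + (-23) + (-25) + (-27) + (-29) + (-31)
= -207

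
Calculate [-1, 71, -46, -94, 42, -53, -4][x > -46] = [-1, 71, 42, -4]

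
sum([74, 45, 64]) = 183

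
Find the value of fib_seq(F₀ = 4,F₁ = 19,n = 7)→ [4, 19, 23, 42, 65, 107, 172]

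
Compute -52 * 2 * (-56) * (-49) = -285376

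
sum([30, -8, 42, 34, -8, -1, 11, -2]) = 98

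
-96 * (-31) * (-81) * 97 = -23382432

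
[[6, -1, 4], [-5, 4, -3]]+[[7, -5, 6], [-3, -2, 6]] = [[13, -6, 10], [-8, 2, 3]]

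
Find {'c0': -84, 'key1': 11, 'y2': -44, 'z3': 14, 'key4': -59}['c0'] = -84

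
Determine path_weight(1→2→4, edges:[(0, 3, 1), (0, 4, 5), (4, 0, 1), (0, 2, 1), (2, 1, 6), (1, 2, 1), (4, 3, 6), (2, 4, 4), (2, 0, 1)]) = w(1→2)=1 + w(2→4)=4
= 5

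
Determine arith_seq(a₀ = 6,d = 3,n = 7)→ [6, 9, 12, 15, 18, 21, 24]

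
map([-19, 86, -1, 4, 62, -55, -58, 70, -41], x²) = (-19)²=361, (86)²=7396, (-1)²=1, (4)²=16, (62)²=3844, (-55)²=3025, (-58)²=3364, (70)²=4900, (-41)²=1681
= [361, 7396, 1, 16, 3844, 3025, 3364, 4900, 1681]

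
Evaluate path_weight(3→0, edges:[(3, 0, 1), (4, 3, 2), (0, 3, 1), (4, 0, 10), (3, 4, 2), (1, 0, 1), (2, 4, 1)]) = 1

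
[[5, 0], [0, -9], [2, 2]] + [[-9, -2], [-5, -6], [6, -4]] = [[-4, -2], [-5, -15], [8, -2]]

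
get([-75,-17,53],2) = 53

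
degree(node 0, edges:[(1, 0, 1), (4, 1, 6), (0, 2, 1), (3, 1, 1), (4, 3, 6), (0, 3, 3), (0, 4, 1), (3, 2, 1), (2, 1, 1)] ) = 4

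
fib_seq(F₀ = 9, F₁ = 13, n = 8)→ F_2 = F_1 + F_0 = 22
F_3 = F_2 + F_1 = 35
F_4 = F_3 + F_2 = 57
...
= [9, 13, 22, 35, 57, 92, 149, 241]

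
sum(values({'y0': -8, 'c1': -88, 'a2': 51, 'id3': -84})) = -129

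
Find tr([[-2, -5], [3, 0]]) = diagonal: (-2) + 0
= -2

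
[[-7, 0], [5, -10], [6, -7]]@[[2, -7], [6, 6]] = [[-14, 49], [-50, -95], [-30, -84]]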